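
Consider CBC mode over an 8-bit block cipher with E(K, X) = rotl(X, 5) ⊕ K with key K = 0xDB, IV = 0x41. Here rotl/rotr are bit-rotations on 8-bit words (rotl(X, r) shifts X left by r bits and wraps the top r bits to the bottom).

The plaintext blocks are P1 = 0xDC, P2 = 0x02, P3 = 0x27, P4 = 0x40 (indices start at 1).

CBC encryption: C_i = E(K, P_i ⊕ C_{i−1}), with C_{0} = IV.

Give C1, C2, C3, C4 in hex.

C1 = 0x68, C2 = 0x96, C3 = 0xED, C4 = 0x6E

C1: P1 ⊕ 0x41 = 0x9D; E(K, 0x9D) = 0x68.
C2: P2 ⊕ 0x68 = 0x6A; E(K, 0x6A) = 0x96.
C3: P3 ⊕ 0x96 = 0xB1; E(K, 0xB1) = 0xED.
C4: P4 ⊕ 0xED = 0xAD; E(K, 0xAD) = 0x6E.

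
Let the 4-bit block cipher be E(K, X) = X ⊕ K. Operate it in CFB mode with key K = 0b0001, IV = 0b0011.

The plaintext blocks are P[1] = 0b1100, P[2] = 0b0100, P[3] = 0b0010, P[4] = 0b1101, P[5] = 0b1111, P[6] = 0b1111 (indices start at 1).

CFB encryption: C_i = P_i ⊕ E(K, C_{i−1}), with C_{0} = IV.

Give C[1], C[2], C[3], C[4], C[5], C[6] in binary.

C[1]: E(K, 0b0011) = 0b0010; 0b1100 ⊕ 0b0010 = 0b1110.
C[2]: E(K, 0b1110) = 0b1111; 0b0100 ⊕ 0b1111 = 0b1011.
C[3]: E(K, 0b1011) = 0b1010; 0b0010 ⊕ 0b1010 = 0b1000.
C[4]: E(K, 0b1000) = 0b1001; 0b1101 ⊕ 0b1001 = 0b0100.
C[5]: E(K, 0b0100) = 0b0101; 0b1111 ⊕ 0b0101 = 0b1010.
C[6]: E(K, 0b1010) = 0b1011; 0b1111 ⊕ 0b1011 = 0b0100.

C[1] = 0b1110, C[2] = 0b1011, C[3] = 0b1000, C[4] = 0b0100, C[5] = 0b1010, C[6] = 0b0100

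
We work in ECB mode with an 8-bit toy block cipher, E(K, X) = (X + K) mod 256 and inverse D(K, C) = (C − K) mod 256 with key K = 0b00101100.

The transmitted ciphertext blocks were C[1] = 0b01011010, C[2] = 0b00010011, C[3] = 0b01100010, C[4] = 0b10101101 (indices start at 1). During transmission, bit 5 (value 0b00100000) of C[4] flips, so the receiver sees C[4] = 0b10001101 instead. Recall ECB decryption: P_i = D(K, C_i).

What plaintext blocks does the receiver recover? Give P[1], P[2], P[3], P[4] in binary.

P[1] = 0b00101110, P[2] = 0b11100111, P[3] = 0b00110110, P[4] = 0b01100001

Only C[4] changed, to 0b10001101. In ECB, a change in C_i affects only P_i. Decrypting the received ciphertext:
P[1]: D(K, 0b01011010) = 0b00101110.
P[2]: D(K, 0b00010011) = 0b11100111.
P[3]: D(K, 0b01100010) = 0b00110110.
P[4]: D(K, 0b10001101) = 0b01100001.
Blocks that differ from the original plaintext: P[4].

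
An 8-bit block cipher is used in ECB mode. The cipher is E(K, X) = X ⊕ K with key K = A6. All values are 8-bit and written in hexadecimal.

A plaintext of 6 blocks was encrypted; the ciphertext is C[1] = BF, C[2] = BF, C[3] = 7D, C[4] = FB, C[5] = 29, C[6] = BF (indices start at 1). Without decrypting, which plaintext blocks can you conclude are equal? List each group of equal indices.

P[1] = P[2] = P[6]

ECB encrypts each block independently with the same key, so equal ciphertext blocks imply equal plaintext blocks.
C[1] = C[2] = C[6] = BF, so P[1] = P[2] = P[6].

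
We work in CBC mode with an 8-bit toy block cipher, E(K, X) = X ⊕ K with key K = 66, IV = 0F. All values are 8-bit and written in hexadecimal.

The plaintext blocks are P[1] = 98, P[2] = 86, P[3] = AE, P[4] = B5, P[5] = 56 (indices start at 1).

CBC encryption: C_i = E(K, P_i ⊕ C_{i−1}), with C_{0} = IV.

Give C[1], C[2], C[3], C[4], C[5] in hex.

C[1]: P[1] ⊕ 0F = 97; E(K, 97) = F1.
C[2]: P[2] ⊕ F1 = 77; E(K, 77) = 11.
C[3]: P[3] ⊕ 11 = BF; E(K, BF) = D9.
C[4]: P[4] ⊕ D9 = 6C; E(K, 6C) = 0A.
C[5]: P[5] ⊕ 0A = 5C; E(K, 5C) = 3A.

C[1] = F1, C[2] = 11, C[3] = D9, C[4] = 0A, C[5] = 3A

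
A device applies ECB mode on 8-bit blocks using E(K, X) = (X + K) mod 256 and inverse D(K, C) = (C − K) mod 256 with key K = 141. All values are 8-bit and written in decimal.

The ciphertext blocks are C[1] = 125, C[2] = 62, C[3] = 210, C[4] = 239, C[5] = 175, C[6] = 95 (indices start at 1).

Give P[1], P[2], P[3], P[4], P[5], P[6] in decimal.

P[1] = 240, P[2] = 177, P[3] = 69, P[4] = 98, P[5] = 34, P[6] = 210

ECB decryption: P_i = D(K, C_i).
P[1]: D(K, 125) = 240.
P[2]: D(K, 62) = 177.
P[3]: D(K, 210) = 69.
P[4]: D(K, 239) = 98.
P[5]: D(K, 175) = 34.
P[6]: D(K, 95) = 210.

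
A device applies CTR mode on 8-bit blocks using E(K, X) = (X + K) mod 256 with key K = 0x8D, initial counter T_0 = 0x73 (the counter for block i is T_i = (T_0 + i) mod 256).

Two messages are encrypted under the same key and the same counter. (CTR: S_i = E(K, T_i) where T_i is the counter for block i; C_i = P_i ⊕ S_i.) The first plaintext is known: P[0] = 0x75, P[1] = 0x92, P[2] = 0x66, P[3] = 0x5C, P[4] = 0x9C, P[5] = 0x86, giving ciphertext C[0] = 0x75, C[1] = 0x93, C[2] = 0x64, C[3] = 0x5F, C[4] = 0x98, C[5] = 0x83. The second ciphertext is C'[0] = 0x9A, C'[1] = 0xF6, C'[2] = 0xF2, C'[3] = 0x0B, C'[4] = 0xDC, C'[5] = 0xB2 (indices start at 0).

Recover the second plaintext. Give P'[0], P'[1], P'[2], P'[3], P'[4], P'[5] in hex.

P'[0] = 0x9A, P'[1] = 0xF7, P'[2] = 0xF0, P'[3] = 0x08, P'[4] = 0xD8, P'[5] = 0xB7

In CTR with a reused counter, both messages share the same keystream S_i, so C_i ⊕ C'_i = P_i ⊕ P'_i and thus P'_i = P_i ⊕ C_i ⊕ C'_i.
P'[0]: 0x75 ⊕ 0x75 ⊕ 0x9A = 0x9A.
P'[1]: 0x92 ⊕ 0x93 ⊕ 0xF6 = 0xF7.
P'[2]: 0x66 ⊕ 0x64 ⊕ 0xF2 = 0xF0.
P'[3]: 0x5C ⊕ 0x5F ⊕ 0x0B = 0x08.
P'[4]: 0x9C ⊕ 0x98 ⊕ 0xDC = 0xD8.
P'[5]: 0x86 ⊕ 0x83 ⊕ 0xB2 = 0xB7.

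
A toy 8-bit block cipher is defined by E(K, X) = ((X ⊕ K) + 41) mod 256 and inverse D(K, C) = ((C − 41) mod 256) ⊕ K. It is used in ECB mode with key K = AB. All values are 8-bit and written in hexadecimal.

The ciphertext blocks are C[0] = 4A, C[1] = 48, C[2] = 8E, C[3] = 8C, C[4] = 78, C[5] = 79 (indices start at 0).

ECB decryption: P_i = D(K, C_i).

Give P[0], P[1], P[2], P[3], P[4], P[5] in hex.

P[0] = A2, P[1] = AC, P[2] = E6, P[3] = E0, P[4] = 9C, P[5] = 93

P[0]: D(K, 4A) = A2.
P[1]: D(K, 48) = AC.
P[2]: D(K, 8E) = E6.
P[3]: D(K, 8C) = E0.
P[4]: D(K, 78) = 9C.
P[5]: D(K, 79) = 93.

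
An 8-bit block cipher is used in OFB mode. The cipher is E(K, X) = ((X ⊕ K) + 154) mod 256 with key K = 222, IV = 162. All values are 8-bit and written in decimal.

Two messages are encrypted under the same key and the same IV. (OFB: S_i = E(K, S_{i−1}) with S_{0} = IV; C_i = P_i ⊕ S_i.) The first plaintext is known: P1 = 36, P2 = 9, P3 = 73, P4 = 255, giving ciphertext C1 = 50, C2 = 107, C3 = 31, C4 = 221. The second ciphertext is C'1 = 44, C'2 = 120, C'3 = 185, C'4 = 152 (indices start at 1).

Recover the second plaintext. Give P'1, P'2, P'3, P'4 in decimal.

P'1 = 58, P'2 = 26, P'3 = 239, P'4 = 186

In OFB with a reused IV, both messages share the same keystream S_i, so C_i ⊕ C'_i = P_i ⊕ P'_i and thus P'_i = P_i ⊕ C_i ⊕ C'_i.
P'1: 36 ⊕ 50 ⊕ 44 = 58.
P'2: 9 ⊕ 107 ⊕ 120 = 26.
P'3: 73 ⊕ 31 ⊕ 185 = 239.
P'4: 255 ⊕ 221 ⊕ 152 = 186.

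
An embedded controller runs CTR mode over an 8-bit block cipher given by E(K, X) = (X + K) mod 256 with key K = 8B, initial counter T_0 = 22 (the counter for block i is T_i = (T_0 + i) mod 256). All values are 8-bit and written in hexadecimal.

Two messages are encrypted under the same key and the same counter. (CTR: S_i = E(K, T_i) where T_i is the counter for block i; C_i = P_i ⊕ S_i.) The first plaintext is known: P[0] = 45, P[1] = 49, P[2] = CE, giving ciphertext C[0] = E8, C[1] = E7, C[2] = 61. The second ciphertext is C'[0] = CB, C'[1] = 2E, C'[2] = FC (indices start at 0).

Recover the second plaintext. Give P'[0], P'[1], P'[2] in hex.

In CTR with a reused counter, both messages share the same keystream S_i, so C_i ⊕ C'_i = P_i ⊕ P'_i and thus P'_i = P_i ⊕ C_i ⊕ C'_i.
P'[0]: 45 ⊕ E8 ⊕ CB = 66.
P'[1]: 49 ⊕ E7 ⊕ 2E = 80.
P'[2]: CE ⊕ 61 ⊕ FC = 53.

P'[0] = 66, P'[1] = 80, P'[2] = 53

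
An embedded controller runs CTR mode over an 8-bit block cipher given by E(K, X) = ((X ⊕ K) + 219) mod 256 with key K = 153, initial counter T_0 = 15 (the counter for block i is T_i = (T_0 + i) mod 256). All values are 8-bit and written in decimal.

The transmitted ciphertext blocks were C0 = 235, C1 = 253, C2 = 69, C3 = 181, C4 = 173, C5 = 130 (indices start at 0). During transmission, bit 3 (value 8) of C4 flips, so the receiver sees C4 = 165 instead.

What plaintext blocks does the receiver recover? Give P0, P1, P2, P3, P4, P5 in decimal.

CTR decryption: S_i = E(K, T_i) where T_i is the counter for block i; P_i = C_i ⊕ S_i.
Only C4 changed, to 165. In CTR, a change in C_i flips the same bit in P_i only; the keystream is unaffected. Decrypting the received ciphertext:
P0: T = 15, S = E(K, T) = 113; 235 ⊕ 113 = 154.
P1: T = 16, S = E(K, T) = 100; 253 ⊕ 100 = 153.
P2: T = 17, S = E(K, T) = 99; 69 ⊕ 99 = 38.
P3: T = 18, S = E(K, T) = 102; 181 ⊕ 102 = 211.
P4: T = 19, S = E(K, T) = 101; 165 ⊕ 101 = 192.
P5: T = 20, S = E(K, T) = 104; 130 ⊕ 104 = 234.
Blocks that differ from the original plaintext: P4.

P0 = 154, P1 = 153, P2 = 38, P3 = 211, P4 = 192, P5 = 234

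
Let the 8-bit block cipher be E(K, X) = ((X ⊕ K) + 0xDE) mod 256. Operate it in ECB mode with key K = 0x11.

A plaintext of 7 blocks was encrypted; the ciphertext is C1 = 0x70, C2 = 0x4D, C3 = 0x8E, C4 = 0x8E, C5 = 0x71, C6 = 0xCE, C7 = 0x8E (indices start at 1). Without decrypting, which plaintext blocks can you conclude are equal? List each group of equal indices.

ECB encrypts each block independently with the same key, so equal ciphertext blocks imply equal plaintext blocks.
C3 = C4 = C7 = 0x8E, so P3 = P4 = P7.

P3 = P4 = P7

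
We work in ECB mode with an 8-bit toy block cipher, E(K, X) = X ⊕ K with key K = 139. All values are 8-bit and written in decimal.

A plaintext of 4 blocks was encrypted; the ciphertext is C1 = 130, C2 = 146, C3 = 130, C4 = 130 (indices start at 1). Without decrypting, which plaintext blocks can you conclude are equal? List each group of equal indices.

ECB encrypts each block independently with the same key, so equal ciphertext blocks imply equal plaintext blocks.
C1 = C3 = C4 = 130, so P1 = P3 = P4.

P1 = P3 = P4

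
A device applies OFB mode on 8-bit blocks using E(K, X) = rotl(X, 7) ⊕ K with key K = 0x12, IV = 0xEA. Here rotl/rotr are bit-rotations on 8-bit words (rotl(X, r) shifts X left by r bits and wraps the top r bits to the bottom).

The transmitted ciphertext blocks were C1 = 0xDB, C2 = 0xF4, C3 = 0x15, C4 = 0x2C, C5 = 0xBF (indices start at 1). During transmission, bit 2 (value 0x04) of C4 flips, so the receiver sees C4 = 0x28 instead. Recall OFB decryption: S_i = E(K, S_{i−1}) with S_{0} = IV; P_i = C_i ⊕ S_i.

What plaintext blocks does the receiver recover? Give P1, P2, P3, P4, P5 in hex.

P1 = 0xBC, P2 = 0x55, P3 = 0xD7, P4 = 0x5B, P5 = 0x14

Only C4 changed, to 0x28. In OFB, a change in C_i flips the same bit in P_i only; the keystream is unaffected. Decrypting the received ciphertext:
P1: S = E(K, 0xEA) = 0x67; 0xDB ⊕ 0x67 = 0xBC.
P2: S = E(K, 0x67) = 0xA1; 0xF4 ⊕ 0xA1 = 0x55.
P3: S = E(K, 0xA1) = 0xC2; 0x15 ⊕ 0xC2 = 0xD7.
P4: S = E(K, 0xC2) = 0x73; 0x28 ⊕ 0x73 = 0x5B.
P5: S = E(K, 0x73) = 0xAB; 0xBF ⊕ 0xAB = 0x14.
Blocks that differ from the original plaintext: P4.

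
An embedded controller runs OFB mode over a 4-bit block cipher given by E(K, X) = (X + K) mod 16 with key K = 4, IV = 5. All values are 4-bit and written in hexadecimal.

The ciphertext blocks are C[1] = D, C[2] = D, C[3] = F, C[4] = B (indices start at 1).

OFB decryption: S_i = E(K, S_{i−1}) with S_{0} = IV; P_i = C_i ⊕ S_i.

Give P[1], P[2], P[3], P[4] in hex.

P[1] = 4, P[2] = 0, P[3] = E, P[4] = E

P[1]: S = E(K, 5) = 9; D ⊕ 9 = 4.
P[2]: S = E(K, 9) = D; D ⊕ D = 0.
P[3]: S = E(K, D) = 1; F ⊕ 1 = E.
P[4]: S = E(K, 1) = 5; B ⊕ 5 = E.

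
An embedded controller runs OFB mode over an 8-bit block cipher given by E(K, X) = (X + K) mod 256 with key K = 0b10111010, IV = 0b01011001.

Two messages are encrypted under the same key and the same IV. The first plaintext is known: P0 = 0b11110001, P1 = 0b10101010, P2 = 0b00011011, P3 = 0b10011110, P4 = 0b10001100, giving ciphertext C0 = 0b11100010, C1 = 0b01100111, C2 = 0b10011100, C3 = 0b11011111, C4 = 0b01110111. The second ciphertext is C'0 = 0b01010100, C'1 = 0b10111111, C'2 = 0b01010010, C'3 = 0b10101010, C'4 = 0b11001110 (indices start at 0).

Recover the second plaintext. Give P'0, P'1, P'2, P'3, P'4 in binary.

In OFB with a reused IV, both messages share the same keystream S_i, so C_i ⊕ C'_i = P_i ⊕ P'_i and thus P'_i = P_i ⊕ C_i ⊕ C'_i.
P'0: 0b11110001 ⊕ 0b11100010 ⊕ 0b01010100 = 0b01000111.
P'1: 0b10101010 ⊕ 0b01100111 ⊕ 0b10111111 = 0b01110010.
P'2: 0b00011011 ⊕ 0b10011100 ⊕ 0b01010010 = 0b11010101.
P'3: 0b10011110 ⊕ 0b11011111 ⊕ 0b10101010 = 0b11101011.
P'4: 0b10001100 ⊕ 0b01110111 ⊕ 0b11001110 = 0b00110101.

P'0 = 0b01000111, P'1 = 0b01110010, P'2 = 0b11010101, P'3 = 0b11101011, P'4 = 0b00110101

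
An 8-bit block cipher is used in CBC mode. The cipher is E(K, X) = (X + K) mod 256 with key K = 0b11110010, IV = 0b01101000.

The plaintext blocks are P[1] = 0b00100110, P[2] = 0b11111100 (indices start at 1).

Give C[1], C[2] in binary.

CBC encryption: C_i = E(K, P_i ⊕ C_{i−1}), with C_{0} = IV.
C[1]: P[1] ⊕ 0b01101000 = 0b01001110; E(K, 0b01001110) = 0b01000000.
C[2]: P[2] ⊕ 0b01000000 = 0b10111100; E(K, 0b10111100) = 0b10101110.

C[1] = 0b01000000, C[2] = 0b10101110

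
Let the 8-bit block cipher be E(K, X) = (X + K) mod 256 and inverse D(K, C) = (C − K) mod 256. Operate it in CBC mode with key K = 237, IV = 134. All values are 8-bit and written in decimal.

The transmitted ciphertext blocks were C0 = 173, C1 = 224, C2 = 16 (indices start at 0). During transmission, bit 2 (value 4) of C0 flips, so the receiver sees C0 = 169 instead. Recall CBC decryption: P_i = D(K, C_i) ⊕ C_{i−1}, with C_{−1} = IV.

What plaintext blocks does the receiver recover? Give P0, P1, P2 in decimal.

Only C0 changed, to 169. In CBC, a change in C_i garbles P_i and flips the same bit in P_{i+1}. Decrypting the received ciphertext:
P0: D(K, 169) = 188; 188 ⊕ 134 = 58.
P1: D(K, 224) = 243; 243 ⊕ 169 = 90.
P2: D(K, 16) = 35; 35 ⊕ 224 = 195.
Blocks that differ from the original plaintext: P0, P1.

P0 = 58, P1 = 90, P2 = 195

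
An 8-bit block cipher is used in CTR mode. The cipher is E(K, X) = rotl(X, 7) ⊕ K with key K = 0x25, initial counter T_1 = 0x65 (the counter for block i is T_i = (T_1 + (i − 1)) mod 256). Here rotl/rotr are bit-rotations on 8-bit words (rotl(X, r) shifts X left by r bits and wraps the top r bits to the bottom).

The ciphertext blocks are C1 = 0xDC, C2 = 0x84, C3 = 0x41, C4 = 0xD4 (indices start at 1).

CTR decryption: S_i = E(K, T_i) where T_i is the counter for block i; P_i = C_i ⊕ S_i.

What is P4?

P4: T = 0x68, S = E(K, T) = 0x11; 0xD4 ⊕ 0x11 = 0xC5.

P4 = 0xC5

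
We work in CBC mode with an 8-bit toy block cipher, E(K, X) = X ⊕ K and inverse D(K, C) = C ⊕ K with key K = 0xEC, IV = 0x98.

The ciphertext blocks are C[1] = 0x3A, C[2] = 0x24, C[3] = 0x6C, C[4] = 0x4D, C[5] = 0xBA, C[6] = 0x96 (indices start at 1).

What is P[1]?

P[1] = 0x4E

CBC decryption: P_i = D(K, C_i) ⊕ C_{i−1}, with C_{0} = IV.
P[1]: D(K, 0x3A) = 0xD6; 0xD6 ⊕ 0x98 = 0x4E.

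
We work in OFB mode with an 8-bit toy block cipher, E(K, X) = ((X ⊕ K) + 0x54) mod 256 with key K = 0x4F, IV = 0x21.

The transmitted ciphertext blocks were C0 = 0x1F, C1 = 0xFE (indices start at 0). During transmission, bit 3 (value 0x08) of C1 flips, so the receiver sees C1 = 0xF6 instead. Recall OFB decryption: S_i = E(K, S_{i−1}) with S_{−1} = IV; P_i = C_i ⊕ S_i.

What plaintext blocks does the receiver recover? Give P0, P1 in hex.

P0 = 0xDD, P1 = 0x17

Only C1 changed, to 0xF6. In OFB, a change in C_i flips the same bit in P_i only; the keystream is unaffected. Decrypting the received ciphertext:
P0: S = E(K, 0x21) = 0xC2; 0x1F ⊕ 0xC2 = 0xDD.
P1: S = E(K, 0xC2) = 0xE1; 0xF6 ⊕ 0xE1 = 0x17.
Blocks that differ from the original plaintext: P1.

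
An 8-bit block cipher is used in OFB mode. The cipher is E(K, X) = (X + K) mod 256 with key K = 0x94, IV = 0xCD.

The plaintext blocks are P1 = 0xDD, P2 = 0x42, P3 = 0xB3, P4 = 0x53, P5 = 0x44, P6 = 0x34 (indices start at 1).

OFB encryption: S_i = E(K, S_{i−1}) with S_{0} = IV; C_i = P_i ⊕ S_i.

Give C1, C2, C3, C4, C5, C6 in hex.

C1 = 0xBC, C2 = 0xB7, C3 = 0x3A, C4 = 0x4E, C5 = 0xF5, C6 = 0x71

C1: S = E(K, 0xCD) = 0x61; 0xDD ⊕ 0x61 = 0xBC.
C2: S = E(K, 0x61) = 0xF5; 0x42 ⊕ 0xF5 = 0xB7.
C3: S = E(K, 0xF5) = 0x89; 0xB3 ⊕ 0x89 = 0x3A.
C4: S = E(K, 0x89) = 0x1D; 0x53 ⊕ 0x1D = 0x4E.
C5: S = E(K, 0x1D) = 0xB1; 0x44 ⊕ 0xB1 = 0xF5.
C6: S = E(K, 0xB1) = 0x45; 0x34 ⊕ 0x45 = 0x71.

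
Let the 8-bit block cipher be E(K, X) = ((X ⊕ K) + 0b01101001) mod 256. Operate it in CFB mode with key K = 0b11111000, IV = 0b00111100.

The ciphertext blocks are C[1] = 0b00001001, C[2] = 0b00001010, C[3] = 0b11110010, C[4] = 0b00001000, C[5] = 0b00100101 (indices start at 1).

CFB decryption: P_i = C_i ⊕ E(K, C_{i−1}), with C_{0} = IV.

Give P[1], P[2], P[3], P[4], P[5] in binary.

P[1]: E(K, 0b00111100) = 0b00101101; 0b00001001 ⊕ 0b00101101 = 0b00100100.
P[2]: E(K, 0b00001001) = 0b01011010; 0b00001010 ⊕ 0b01011010 = 0b01010000.
P[3]: E(K, 0b00001010) = 0b01011011; 0b11110010 ⊕ 0b01011011 = 0b10101001.
P[4]: E(K, 0b11110010) = 0b01110011; 0b00001000 ⊕ 0b01110011 = 0b01111011.
P[5]: E(K, 0b00001000) = 0b01011001; 0b00100101 ⊕ 0b01011001 = 0b01111100.

P[1] = 0b00100100, P[2] = 0b01010000, P[3] = 0b10101001, P[4] = 0b01111011, P[5] = 0b01111100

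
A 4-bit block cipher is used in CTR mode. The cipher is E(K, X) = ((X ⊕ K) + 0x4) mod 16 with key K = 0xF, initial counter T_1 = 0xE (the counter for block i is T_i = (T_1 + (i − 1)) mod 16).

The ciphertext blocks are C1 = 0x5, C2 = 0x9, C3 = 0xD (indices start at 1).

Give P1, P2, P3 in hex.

CTR decryption: S_i = E(K, T_i) where T_i is the counter for block i; P_i = C_i ⊕ S_i.
P1: T = 0xE, S = E(K, T) = 0x5; 0x5 ⊕ 0x5 = 0x0.
P2: T = 0xF, S = E(K, T) = 0x4; 0x9 ⊕ 0x4 = 0xD.
P3: T = 0x0, S = E(K, T) = 0x3; 0xD ⊕ 0x3 = 0xE.

P1 = 0x0, P2 = 0xD, P3 = 0xE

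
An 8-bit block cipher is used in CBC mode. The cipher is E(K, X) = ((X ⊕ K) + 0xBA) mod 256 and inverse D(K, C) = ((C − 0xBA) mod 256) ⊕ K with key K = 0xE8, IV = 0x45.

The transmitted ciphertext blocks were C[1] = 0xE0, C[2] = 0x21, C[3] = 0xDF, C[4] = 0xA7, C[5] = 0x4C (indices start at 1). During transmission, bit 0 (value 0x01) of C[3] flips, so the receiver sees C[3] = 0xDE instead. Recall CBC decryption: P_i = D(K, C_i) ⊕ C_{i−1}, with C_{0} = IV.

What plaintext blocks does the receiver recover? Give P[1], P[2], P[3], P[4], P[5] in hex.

Only C[3] changed, to 0xDE. In CBC, a change in C_i garbles P_i and flips the same bit in P_{i+1}. Decrypting the received ciphertext:
P[1]: D(K, 0xE0) = 0xCE; 0xCE ⊕ 0x45 = 0x8B.
P[2]: D(K, 0x21) = 0x8F; 0x8F ⊕ 0xE0 = 0x6F.
P[3]: D(K, 0xDE) = 0xCC; 0xCC ⊕ 0x21 = 0xED.
P[4]: D(K, 0xA7) = 0x05; 0x05 ⊕ 0xDE = 0xDB.
P[5]: D(K, 0x4C) = 0x7A; 0x7A ⊕ 0xA7 = 0xDD.
Blocks that differ from the original plaintext: P[3], P[4].

P[1] = 0x8B, P[2] = 0x6F, P[3] = 0xED, P[4] = 0xDB, P[5] = 0xDD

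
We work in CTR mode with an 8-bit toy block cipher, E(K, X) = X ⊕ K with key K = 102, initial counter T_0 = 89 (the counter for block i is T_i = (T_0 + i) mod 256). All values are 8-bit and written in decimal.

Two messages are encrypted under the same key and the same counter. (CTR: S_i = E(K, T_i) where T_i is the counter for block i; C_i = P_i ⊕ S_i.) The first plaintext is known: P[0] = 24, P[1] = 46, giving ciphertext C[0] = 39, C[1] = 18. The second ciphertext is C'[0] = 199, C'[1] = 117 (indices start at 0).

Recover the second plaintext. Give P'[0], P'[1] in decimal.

P'[0] = 248, P'[1] = 73

In CTR with a reused counter, both messages share the same keystream S_i, so C_i ⊕ C'_i = P_i ⊕ P'_i and thus P'_i = P_i ⊕ C_i ⊕ C'_i.
P'[0]: 24 ⊕ 39 ⊕ 199 = 248.
P'[1]: 46 ⊕ 18 ⊕ 117 = 73.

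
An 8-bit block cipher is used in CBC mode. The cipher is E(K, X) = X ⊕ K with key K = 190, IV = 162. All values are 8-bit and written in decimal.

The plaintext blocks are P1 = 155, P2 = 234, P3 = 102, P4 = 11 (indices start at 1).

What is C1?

CBC encryption: C_i = E(K, P_i ⊕ C_{i−1}), with C_{0} = IV.
C1: P1 ⊕ 162 = 57; E(K, 57) = 135.

C1 = 135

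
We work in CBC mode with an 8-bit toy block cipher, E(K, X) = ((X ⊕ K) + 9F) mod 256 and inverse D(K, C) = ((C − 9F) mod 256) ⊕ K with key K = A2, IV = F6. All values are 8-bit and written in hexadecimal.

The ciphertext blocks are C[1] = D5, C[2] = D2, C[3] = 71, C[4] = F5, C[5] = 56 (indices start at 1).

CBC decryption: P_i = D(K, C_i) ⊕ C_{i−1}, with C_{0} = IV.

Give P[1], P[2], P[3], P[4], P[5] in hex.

P[1] = 62, P[2] = 44, P[3] = A2, P[4] = 85, P[5] = E0

P[1]: D(K, D5) = 94; 94 ⊕ F6 = 62.
P[2]: D(K, D2) = 91; 91 ⊕ D5 = 44.
P[3]: D(K, 71) = 70; 70 ⊕ D2 = A2.
P[4]: D(K, F5) = F4; F4 ⊕ 71 = 85.
P[5]: D(K, 56) = 15; 15 ⊕ F5 = E0.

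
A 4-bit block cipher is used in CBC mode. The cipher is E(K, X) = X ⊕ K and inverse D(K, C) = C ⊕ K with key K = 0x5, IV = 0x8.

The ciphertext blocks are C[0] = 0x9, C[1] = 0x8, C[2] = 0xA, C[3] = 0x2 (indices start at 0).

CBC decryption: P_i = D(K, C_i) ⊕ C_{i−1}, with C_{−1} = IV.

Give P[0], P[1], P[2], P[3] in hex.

P[0] = 0x4, P[1] = 0x4, P[2] = 0x7, P[3] = 0xD

P[0]: D(K, 0x9) = 0xC; 0xC ⊕ 0x8 = 0x4.
P[1]: D(K, 0x8) = 0xD; 0xD ⊕ 0x9 = 0x4.
P[2]: D(K, 0xA) = 0xF; 0xF ⊕ 0x8 = 0x7.
P[3]: D(K, 0x2) = 0x7; 0x7 ⊕ 0xA = 0xD.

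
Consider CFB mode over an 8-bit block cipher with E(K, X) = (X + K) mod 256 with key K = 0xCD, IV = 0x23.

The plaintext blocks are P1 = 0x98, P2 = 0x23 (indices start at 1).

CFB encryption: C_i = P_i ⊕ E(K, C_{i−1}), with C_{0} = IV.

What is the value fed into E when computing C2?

C1: E(K, 0x23) = 0xF0; 0x98 ⊕ 0xF0 = 0x68.
C2: E(K, 0x68) = 0x35; 0x23 ⊕ 0x35 = 0x16.
So the input to E for block 2 is 0x68.

0x68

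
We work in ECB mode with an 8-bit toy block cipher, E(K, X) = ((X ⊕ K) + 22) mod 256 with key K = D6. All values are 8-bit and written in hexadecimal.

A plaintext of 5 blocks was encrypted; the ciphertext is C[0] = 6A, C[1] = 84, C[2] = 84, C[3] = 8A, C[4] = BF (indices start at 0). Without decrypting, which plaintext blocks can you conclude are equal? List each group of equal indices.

ECB encrypts each block independently with the same key, so equal ciphertext blocks imply equal plaintext blocks.
C[1] = C[2] = 84, so P[1] = P[2].

P[1] = P[2]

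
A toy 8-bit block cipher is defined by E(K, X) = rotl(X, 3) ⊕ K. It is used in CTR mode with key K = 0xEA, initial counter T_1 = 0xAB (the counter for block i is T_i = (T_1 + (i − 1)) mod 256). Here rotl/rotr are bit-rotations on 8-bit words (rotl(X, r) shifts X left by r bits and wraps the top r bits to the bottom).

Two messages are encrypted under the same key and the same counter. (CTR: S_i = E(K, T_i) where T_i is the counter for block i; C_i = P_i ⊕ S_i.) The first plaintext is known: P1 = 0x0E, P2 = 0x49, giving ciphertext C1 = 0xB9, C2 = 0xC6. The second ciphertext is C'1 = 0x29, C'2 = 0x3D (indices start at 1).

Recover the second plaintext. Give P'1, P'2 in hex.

P'1 = 0x9E, P'2 = 0xB2

In CTR with a reused counter, both messages share the same keystream S_i, so C_i ⊕ C'_i = P_i ⊕ P'_i and thus P'_i = P_i ⊕ C_i ⊕ C'_i.
P'1: 0x0E ⊕ 0xB9 ⊕ 0x29 = 0x9E.
P'2: 0x49 ⊕ 0xC6 ⊕ 0x3D = 0xB2.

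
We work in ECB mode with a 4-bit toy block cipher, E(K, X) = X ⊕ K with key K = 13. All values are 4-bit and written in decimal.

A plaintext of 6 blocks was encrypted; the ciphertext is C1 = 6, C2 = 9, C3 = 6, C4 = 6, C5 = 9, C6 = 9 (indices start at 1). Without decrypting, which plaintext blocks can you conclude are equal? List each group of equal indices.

ECB encrypts each block independently with the same key, so equal ciphertext blocks imply equal plaintext blocks.
C1 = C3 = C4 = 6, so P1 = P3 = P4.
C2 = C5 = C6 = 9, so P2 = P5 = P6.

P1 = P3 = P4; P2 = P5 = P6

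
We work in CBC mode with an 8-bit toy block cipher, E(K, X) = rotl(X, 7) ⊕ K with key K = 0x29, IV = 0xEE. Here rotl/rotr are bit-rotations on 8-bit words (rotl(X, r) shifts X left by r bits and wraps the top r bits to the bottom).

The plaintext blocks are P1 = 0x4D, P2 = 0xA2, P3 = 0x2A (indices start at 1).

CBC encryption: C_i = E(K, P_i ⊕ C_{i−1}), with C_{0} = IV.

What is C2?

C1: P1 ⊕ 0xEE = 0xA3; E(K, 0xA3) = 0xF8.
C2: P2 ⊕ 0xF8 = 0x5A; E(K, 0x5A) = 0x04.

C2 = 0x04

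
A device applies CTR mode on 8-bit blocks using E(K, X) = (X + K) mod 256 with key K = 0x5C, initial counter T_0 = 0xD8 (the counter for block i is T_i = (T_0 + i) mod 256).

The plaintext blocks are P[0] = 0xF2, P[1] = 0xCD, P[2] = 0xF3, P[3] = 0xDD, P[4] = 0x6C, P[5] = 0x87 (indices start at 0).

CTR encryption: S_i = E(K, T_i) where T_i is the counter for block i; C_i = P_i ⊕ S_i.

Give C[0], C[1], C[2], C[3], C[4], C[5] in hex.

C[0]: T = 0xD8, S = E(K, T) = 0x34; 0xF2 ⊕ 0x34 = 0xC6.
C[1]: T = 0xD9, S = E(K, T) = 0x35; 0xCD ⊕ 0x35 = 0xF8.
C[2]: T = 0xDA, S = E(K, T) = 0x36; 0xF3 ⊕ 0x36 = 0xC5.
C[3]: T = 0xDB, S = E(K, T) = 0x37; 0xDD ⊕ 0x37 = 0xEA.
C[4]: T = 0xDC, S = E(K, T) = 0x38; 0x6C ⊕ 0x38 = 0x54.
C[5]: T = 0xDD, S = E(K, T) = 0x39; 0x87 ⊕ 0x39 = 0xBE.

C[0] = 0xC6, C[1] = 0xF8, C[2] = 0xC5, C[3] = 0xEA, C[4] = 0x54, C[5] = 0xBE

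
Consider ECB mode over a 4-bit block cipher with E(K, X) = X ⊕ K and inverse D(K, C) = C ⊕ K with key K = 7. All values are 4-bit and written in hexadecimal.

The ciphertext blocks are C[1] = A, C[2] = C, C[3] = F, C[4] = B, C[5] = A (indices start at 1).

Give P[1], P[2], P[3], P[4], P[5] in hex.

P[1] = D, P[2] = B, P[3] = 8, P[4] = C, P[5] = D

ECB decryption: P_i = D(K, C_i).
P[1]: D(K, A) = D.
P[2]: D(K, C) = B.
P[3]: D(K, F) = 8.
P[4]: D(K, B) = C.
P[5]: D(K, A) = D.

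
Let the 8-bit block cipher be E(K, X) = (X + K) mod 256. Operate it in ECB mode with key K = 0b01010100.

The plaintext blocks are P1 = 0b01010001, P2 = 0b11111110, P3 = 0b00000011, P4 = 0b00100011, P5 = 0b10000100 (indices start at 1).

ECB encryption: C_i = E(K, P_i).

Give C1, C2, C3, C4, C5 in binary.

C1 = 0b10100101, C2 = 0b01010010, C3 = 0b01010111, C4 = 0b01110111, C5 = 0b11011000

C1: E(K, 0b01010001) = 0b10100101.
C2: E(K, 0b11111110) = 0b01010010.
C3: E(K, 0b00000011) = 0b01010111.
C4: E(K, 0b00100011) = 0b01110111.
C5: E(K, 0b10000100) = 0b11011000.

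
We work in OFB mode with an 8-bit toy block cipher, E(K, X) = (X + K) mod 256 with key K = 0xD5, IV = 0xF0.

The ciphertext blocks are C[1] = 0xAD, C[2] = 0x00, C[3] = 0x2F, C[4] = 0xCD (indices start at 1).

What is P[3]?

P[3] = 0x40

OFB decryption: S_i = E(K, S_{i−1}) with S_{0} = IV; P_i = C_i ⊕ S_i.
P[1]: S = E(K, 0xF0) = 0xC5; 0xAD ⊕ 0xC5 = 0x68.
P[2]: S = E(K, 0xC5) = 0x9A; 0x00 ⊕ 0x9A = 0x9A.
P[3]: S = E(K, 0x9A) = 0x6F; 0x2F ⊕ 0x6F = 0x40.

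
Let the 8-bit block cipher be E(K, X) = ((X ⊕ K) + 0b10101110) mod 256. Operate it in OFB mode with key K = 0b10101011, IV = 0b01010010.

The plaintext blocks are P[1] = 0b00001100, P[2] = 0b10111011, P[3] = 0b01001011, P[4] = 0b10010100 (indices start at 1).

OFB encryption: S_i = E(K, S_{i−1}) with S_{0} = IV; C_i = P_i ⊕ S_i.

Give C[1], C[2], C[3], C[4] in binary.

C[1] = 0b10101011, C[2] = 0b00000001, C[3] = 0b11110100, C[4] = 0b01010110

C[1]: S = E(K, 0b01010010) = 0b10100111; 0b00001100 ⊕ 0b10100111 = 0b10101011.
C[2]: S = E(K, 0b10100111) = 0b10111010; 0b10111011 ⊕ 0b10111010 = 0b00000001.
C[3]: S = E(K, 0b10111010) = 0b10111111; 0b01001011 ⊕ 0b10111111 = 0b11110100.
C[4]: S = E(K, 0b10111111) = 0b11000010; 0b10010100 ⊕ 0b11000010 = 0b01010110.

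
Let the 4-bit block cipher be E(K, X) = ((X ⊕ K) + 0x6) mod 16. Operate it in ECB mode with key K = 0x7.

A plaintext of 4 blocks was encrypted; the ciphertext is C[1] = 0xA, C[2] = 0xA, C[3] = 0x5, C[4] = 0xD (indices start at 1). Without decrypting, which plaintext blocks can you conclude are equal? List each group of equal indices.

ECB encrypts each block independently with the same key, so equal ciphertext blocks imply equal plaintext blocks.
C[1] = C[2] = 0xA, so P[1] = P[2].

P[1] = P[2]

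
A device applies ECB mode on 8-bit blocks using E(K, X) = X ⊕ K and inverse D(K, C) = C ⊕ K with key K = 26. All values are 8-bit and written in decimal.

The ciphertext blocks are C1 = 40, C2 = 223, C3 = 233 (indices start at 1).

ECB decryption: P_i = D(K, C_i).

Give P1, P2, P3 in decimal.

P1: D(K, 40) = 50.
P2: D(K, 223) = 197.
P3: D(K, 233) = 243.

P1 = 50, P2 = 197, P3 = 243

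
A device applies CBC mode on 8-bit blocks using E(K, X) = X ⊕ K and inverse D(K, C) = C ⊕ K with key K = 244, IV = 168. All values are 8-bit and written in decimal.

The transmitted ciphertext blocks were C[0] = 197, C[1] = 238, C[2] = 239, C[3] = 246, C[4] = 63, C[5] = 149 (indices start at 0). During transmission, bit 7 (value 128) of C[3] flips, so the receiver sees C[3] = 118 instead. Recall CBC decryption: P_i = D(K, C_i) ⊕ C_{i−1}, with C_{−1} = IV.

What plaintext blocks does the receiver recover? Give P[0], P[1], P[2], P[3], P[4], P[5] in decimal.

Only C[3] changed, to 118. In CBC, a change in C_i garbles P_i and flips the same bit in P_{i+1}. Decrypting the received ciphertext:
P[0]: D(K, 197) = 49; 49 ⊕ 168 = 153.
P[1]: D(K, 238) = 26; 26 ⊕ 197 = 223.
P[2]: D(K, 239) = 27; 27 ⊕ 238 = 245.
P[3]: D(K, 118) = 130; 130 ⊕ 239 = 109.
P[4]: D(K, 63) = 203; 203 ⊕ 118 = 189.
P[5]: D(K, 149) = 97; 97 ⊕ 63 = 94.
Blocks that differ from the original plaintext: P[3], P[4].

P[0] = 153, P[1] = 223, P[2] = 245, P[3] = 109, P[4] = 189, P[5] = 94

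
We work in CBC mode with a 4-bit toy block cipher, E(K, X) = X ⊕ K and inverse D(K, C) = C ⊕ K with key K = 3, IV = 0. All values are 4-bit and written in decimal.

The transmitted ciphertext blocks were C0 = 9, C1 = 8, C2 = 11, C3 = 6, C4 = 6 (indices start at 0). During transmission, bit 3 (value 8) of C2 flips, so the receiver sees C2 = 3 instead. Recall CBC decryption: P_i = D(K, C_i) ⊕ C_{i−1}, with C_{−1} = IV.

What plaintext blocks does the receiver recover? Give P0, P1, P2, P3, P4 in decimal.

P0 = 10, P1 = 2, P2 = 8, P3 = 6, P4 = 3

Only C2 changed, to 3. In CBC, a change in C_i garbles P_i and flips the same bit in P_{i+1}. Decrypting the received ciphertext:
P0: D(K, 9) = 10; 10 ⊕ 0 = 10.
P1: D(K, 8) = 11; 11 ⊕ 9 = 2.
P2: D(K, 3) = 0; 0 ⊕ 8 = 8.
P3: D(K, 6) = 5; 5 ⊕ 3 = 6.
P4: D(K, 6) = 5; 5 ⊕ 6 = 3.
Blocks that differ from the original plaintext: P2, P3.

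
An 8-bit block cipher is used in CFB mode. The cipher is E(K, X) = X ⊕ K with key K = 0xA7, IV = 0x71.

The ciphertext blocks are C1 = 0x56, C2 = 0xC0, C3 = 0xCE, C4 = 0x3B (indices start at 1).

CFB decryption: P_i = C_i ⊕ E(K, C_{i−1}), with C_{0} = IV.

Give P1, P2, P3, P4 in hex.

P1 = 0x80, P2 = 0x31, P3 = 0xA9, P4 = 0x52

P1: E(K, 0x71) = 0xD6; 0x56 ⊕ 0xD6 = 0x80.
P2: E(K, 0x56) = 0xF1; 0xC0 ⊕ 0xF1 = 0x31.
P3: E(K, 0xC0) = 0x67; 0xCE ⊕ 0x67 = 0xA9.
P4: E(K, 0xCE) = 0x69; 0x3B ⊕ 0x69 = 0x52.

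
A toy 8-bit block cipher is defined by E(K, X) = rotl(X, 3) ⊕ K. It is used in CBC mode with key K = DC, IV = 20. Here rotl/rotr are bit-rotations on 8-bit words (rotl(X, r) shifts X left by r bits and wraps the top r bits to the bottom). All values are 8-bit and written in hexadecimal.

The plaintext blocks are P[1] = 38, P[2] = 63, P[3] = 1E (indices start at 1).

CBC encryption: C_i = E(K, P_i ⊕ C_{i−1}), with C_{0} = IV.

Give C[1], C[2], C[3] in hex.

C[1]: P[1] ⊕ 20 = 18; E(K, 18) = 1C.
C[2]: P[2] ⊕ 1C = 7F; E(K, 7F) = 27.
C[3]: P[3] ⊕ 27 = 39; E(K, 39) = 15.

C[1] = 1C, C[2] = 27, C[3] = 15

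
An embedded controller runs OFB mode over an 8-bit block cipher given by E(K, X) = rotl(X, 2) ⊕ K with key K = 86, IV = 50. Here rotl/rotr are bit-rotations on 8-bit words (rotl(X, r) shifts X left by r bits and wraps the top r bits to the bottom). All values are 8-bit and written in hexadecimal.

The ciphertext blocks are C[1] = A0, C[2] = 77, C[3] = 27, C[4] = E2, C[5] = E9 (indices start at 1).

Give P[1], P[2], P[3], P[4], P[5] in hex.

P[1] = 67, P[2] = EE, P[3] = C7, P[4] = E7, P[5] = 7B

OFB decryption: S_i = E(K, S_{i−1}) with S_{0} = IV; P_i = C_i ⊕ S_i.
P[1]: S = E(K, 50) = C7; A0 ⊕ C7 = 67.
P[2]: S = E(K, C7) = 99; 77 ⊕ 99 = EE.
P[3]: S = E(K, 99) = E0; 27 ⊕ E0 = C7.
P[4]: S = E(K, E0) = 05; E2 ⊕ 05 = E7.
P[5]: S = E(K, 05) = 92; E9 ⊕ 92 = 7B.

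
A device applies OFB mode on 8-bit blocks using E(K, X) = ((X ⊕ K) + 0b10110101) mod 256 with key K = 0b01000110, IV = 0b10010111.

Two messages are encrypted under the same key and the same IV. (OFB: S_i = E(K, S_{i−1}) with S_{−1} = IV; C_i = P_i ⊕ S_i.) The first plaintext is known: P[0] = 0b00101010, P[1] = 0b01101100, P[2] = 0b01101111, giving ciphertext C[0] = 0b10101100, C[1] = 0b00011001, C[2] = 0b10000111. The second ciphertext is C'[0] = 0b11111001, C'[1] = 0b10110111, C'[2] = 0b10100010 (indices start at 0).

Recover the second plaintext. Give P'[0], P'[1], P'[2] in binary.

P'[0] = 0b01111111, P'[1] = 0b11000010, P'[2] = 0b01001010

In OFB with a reused IV, both messages share the same keystream S_i, so C_i ⊕ C'_i = P_i ⊕ P'_i and thus P'_i = P_i ⊕ C_i ⊕ C'_i.
P'[0]: 0b00101010 ⊕ 0b10101100 ⊕ 0b11111001 = 0b01111111.
P'[1]: 0b01101100 ⊕ 0b00011001 ⊕ 0b10110111 = 0b11000010.
P'[2]: 0b01101111 ⊕ 0b10000111 ⊕ 0b10100010 = 0b01001010.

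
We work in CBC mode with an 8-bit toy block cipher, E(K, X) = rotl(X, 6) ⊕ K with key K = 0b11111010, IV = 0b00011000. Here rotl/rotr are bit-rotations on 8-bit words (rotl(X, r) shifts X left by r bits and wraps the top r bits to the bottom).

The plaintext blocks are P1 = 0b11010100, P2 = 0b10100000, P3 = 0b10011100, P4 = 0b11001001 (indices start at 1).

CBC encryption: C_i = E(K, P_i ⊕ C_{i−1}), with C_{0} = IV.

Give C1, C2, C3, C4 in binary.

C1 = 0b11001001, C2 = 0b10100000, C3 = 0b11110101, C4 = 0b11110101

C1: P1 ⊕ 0b00011000 = 0b11001100; E(K, 0b11001100) = 0b11001001.
C2: P2 ⊕ 0b11001001 = 0b01101001; E(K, 0b01101001) = 0b10100000.
C3: P3 ⊕ 0b10100000 = 0b00111100; E(K, 0b00111100) = 0b11110101.
C4: P4 ⊕ 0b11110101 = 0b00111100; E(K, 0b00111100) = 0b11110101.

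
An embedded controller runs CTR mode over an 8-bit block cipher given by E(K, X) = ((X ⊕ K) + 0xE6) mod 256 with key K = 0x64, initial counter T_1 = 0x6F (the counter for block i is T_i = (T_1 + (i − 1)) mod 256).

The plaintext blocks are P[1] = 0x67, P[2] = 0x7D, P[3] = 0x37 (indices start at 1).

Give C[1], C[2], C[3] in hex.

C[1] = 0x96, C[2] = 0x87, C[3] = 0xCC

CTR encryption: S_i = E(K, T_i) where T_i is the counter for block i; C_i = P_i ⊕ S_i.
C[1]: T = 0x6F, S = E(K, T) = 0xF1; 0x67 ⊕ 0xF1 = 0x96.
C[2]: T = 0x70, S = E(K, T) = 0xFA; 0x7D ⊕ 0xFA = 0x87.
C[3]: T = 0x71, S = E(K, T) = 0xFB; 0x37 ⊕ 0xFB = 0xCC.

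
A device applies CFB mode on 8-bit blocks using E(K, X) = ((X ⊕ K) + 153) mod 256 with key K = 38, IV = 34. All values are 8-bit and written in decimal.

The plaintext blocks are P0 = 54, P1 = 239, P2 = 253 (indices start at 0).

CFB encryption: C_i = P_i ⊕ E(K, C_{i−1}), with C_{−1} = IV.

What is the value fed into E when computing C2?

C0: E(K, 34) = 157; 54 ⊕ 157 = 171.
C1: E(K, 171) = 38; 239 ⊕ 38 = 201.
C2: E(K, 201) = 136; 253 ⊕ 136 = 117.
So the input to E for block 2 is 201.

201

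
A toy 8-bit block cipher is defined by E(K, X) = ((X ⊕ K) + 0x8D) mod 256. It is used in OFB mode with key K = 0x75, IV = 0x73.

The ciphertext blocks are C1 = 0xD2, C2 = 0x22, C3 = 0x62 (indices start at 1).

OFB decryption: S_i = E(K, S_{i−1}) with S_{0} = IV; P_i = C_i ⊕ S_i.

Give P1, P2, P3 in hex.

P1: S = E(K, 0x73) = 0x93; 0xD2 ⊕ 0x93 = 0x41.
P2: S = E(K, 0x93) = 0x73; 0x22 ⊕ 0x73 = 0x51.
P3: S = E(K, 0x73) = 0x93; 0x62 ⊕ 0x93 = 0xF1.

P1 = 0x41, P2 = 0x51, P3 = 0xF1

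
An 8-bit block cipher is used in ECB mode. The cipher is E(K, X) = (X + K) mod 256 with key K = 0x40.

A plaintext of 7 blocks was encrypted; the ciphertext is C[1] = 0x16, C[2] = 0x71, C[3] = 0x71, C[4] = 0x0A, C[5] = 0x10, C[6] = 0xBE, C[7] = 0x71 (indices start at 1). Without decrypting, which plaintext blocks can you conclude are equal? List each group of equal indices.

ECB encrypts each block independently with the same key, so equal ciphertext blocks imply equal plaintext blocks.
C[2] = C[3] = C[7] = 0x71, so P[2] = P[3] = P[7].

P[2] = P[3] = P[7]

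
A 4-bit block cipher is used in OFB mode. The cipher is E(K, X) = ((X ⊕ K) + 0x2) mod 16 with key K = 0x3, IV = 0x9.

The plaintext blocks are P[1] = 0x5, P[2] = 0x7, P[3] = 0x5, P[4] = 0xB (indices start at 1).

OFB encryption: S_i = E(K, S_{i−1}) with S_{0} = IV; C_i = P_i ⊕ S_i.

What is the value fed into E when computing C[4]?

0x4

C[1]: S = E(K, 0x9) = 0xC; 0x5 ⊕ 0xC = 0x9.
C[2]: S = E(K, 0xC) = 0x1; 0x7 ⊕ 0x1 = 0x6.
C[3]: S = E(K, 0x1) = 0x4; 0x5 ⊕ 0x4 = 0x1.
C[4]: S = E(K, 0x4) = 0x9; 0xB ⊕ 0x9 = 0x2.
So the input to E for block [4] is 0x4.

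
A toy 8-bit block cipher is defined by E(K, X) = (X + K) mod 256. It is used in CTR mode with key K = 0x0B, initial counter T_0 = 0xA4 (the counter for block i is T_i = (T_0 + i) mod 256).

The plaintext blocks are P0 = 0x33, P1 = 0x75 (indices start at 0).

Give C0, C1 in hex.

CTR encryption: S_i = E(K, T_i) where T_i is the counter for block i; C_i = P_i ⊕ S_i.
C0: T = 0xA4, S = E(K, T) = 0xAF; 0x33 ⊕ 0xAF = 0x9C.
C1: T = 0xA5, S = E(K, T) = 0xB0; 0x75 ⊕ 0xB0 = 0xC5.

C0 = 0x9C, C1 = 0xC5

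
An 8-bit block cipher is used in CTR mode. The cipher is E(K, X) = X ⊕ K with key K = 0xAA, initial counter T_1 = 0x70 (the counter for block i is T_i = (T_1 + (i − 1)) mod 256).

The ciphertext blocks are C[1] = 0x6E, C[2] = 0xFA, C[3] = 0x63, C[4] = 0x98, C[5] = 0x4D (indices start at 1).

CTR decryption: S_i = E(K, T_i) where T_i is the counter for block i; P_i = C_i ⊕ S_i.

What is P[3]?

P[3] = 0xBB

P[3]: T = 0x72, S = E(K, T) = 0xD8; 0x63 ⊕ 0xD8 = 0xBB.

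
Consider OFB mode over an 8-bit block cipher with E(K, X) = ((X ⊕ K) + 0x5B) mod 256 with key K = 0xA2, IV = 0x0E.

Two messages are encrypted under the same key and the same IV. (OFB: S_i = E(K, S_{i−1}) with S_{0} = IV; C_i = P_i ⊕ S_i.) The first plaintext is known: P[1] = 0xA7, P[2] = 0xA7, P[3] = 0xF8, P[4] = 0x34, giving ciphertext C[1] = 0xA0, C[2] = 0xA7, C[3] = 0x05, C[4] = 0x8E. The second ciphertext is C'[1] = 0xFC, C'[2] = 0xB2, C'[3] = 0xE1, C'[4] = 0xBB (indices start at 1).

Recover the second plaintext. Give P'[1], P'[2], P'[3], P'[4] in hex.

P'[1] = 0xFB, P'[2] = 0xB2, P'[3] = 0x1C, P'[4] = 0x01

In OFB with a reused IV, both messages share the same keystream S_i, so C_i ⊕ C'_i = P_i ⊕ P'_i and thus P'_i = P_i ⊕ C_i ⊕ C'_i.
P'[1]: 0xA7 ⊕ 0xA0 ⊕ 0xFC = 0xFB.
P'[2]: 0xA7 ⊕ 0xA7 ⊕ 0xB2 = 0xB2.
P'[3]: 0xF8 ⊕ 0x05 ⊕ 0xE1 = 0x1C.
P'[4]: 0x34 ⊕ 0x8E ⊕ 0xBB = 0x01.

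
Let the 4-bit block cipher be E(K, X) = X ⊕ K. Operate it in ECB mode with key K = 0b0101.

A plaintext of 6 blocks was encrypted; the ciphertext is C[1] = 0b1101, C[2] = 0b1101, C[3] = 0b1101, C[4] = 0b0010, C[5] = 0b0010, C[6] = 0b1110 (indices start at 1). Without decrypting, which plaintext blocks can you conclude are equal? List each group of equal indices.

P[1] = P[2] = P[3]; P[4] = P[5]

ECB encrypts each block independently with the same key, so equal ciphertext blocks imply equal plaintext blocks.
C[1] = C[2] = C[3] = 0b1101, so P[1] = P[2] = P[3].
C[4] = C[5] = 0b0010, so P[4] = P[5].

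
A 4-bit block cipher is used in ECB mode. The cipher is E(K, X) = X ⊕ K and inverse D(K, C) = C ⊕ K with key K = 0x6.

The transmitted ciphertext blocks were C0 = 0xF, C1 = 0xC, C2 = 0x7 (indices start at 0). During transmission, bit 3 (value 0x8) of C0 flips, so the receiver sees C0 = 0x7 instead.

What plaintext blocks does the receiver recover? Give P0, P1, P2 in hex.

ECB decryption: P_i = D(K, C_i).
Only C0 changed, to 0x7. In ECB, a change in C_i affects only P_i. Decrypting the received ciphertext:
P0: D(K, 0x7) = 0x1.
P1: D(K, 0xC) = 0xA.
P2: D(K, 0x7) = 0x1.
Blocks that differ from the original plaintext: P0.

P0 = 0x1, P1 = 0xA, P2 = 0x1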